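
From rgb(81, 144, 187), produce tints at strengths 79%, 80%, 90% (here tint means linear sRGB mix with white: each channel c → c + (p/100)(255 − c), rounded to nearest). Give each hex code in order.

#DAE8F1, #DCE9F1, #EEF4F8

79%: (81 + 137.46 = 218.46→218, 144 + 87.69 = 231.69→232, 187 + 53.72 = 240.72→241) → #DAE8F1
80%: (81 + 139.2 = 220.2→220, 144 + 88.8 = 232.8→233, 187 + 54.4 = 241.4→241) → #DCE9F1
90%: (81 + 156.6 = 237.6→238, 144 + 99.9 = 243.9→244, 187 + 61.2 = 248.2→248) → #EEF4F8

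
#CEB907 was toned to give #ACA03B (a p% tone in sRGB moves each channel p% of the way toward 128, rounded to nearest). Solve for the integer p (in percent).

#CEB907 is rgb(206, 185, 7); #ACA03B is rgb(172, 160, 59).
On the B channel (widest range): 59 ≈ 7 + (p/100)(128 − 7), so p ≈ 100×(59 − 7)/(128 − 7) = 5200/121 = 42.98.
p = 43 reproduces all three channels after rounding.

43%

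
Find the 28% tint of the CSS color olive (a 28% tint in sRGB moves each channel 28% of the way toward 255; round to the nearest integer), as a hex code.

CSS olive is rgb(128, 128, 0).
Per channel, c → c + 0.28(255 − c):
  R: 128 + 0.28×(255−128) = 128 + 35.56 = 163.56 → 164
  G: 128 + 35.56 = 163.56 → 164
  B: 0 + 0.28×(255−0) = 0 + 71.4 = 71.4 → 71
rgb(164, 164, 71) = #A4A447.

#A4A447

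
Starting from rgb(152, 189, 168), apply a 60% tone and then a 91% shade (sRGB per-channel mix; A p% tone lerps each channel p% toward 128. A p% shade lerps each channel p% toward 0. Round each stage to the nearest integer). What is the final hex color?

#0c0e0d

A 60% tone moves each channel 60% toward 128:
  R: 152 + 0.6×(128−152) = 152 − 14.4 = 137.6 → 138
  G: 189 + 0.6×(128−189) = 189 − 36.6 = 152.4 → 152
  B: 168 + 0.6×(128−168) = 168 − 24 = 144 → 144
After the tone: rgb(138, 152, 144) = #8a9890.
Per channel, c → c + 0.91(0 − c):
  R: 138 + 0.91×(0−138) = 138 − 125.58 = 12.42 → 12
  G: 152 + 0.91×(0−152) = 152 − 138.32 = 13.68 → 14
  B: 144 − 131.04 = 12.96 → 13
rgb(12, 14, 13) = #0c0e0d.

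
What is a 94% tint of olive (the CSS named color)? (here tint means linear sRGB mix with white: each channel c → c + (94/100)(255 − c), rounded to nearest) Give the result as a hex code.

CSS olive is rgb(128, 128, 0).
A 94% tint moves each channel 94% toward 255:
  R: 128 + 0.94×(255−128) = 128 + 119.38 = 247.38 → 247
  G: 128 + 0.94×(255−128) = 128 + 119.38 = 247.38 → 247
  B: 0 + 0.94×(255−0) = 0 + 239.7 = 239.7 → 240
rgb(247, 247, 240) = #F7F7F0.

#F7F7F0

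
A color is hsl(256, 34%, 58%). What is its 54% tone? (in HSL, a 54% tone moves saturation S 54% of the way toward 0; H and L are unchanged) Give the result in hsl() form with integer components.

S moves 54% from 34 toward 0: 34 − 18.36 = 15.64 → 16.
H and L are unchanged.

hsl(256, 16%, 58%)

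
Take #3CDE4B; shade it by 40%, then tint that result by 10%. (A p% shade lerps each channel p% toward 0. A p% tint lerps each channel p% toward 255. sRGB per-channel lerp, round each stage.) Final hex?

#3CDE4B is rgb(60, 222, 75).
Per channel, c → c + 0.4(0 − c):
  R: 60 + 0.4×(0−60) = 60 − 24 = 36 → 36
  G: 222 + 0.4×(0−222) = 222 − 88.8 = 133.2 → 133
  B: 75 − 30 = 45 → 45
After the shade: rgb(36, 133, 45) = #24852D.
A 10% tint moves each channel 10% toward 255:
  R: 36 + 0.1×(255−36) = 36 + 21.9 = 57.9 → 58
  G: 133 + 0.1×(255−133) = 133 + 12.2 = 145.2 → 145
  B: 45 + 0.1×(255−45) = 45 + 21 = 66 → 66
rgb(58, 145, 66) = #3A9142.

#3A9142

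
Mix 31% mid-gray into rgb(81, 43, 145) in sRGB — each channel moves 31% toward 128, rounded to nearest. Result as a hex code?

#60458c

Lerp each channel 31% toward 128:
  R: 81 + 14.57 = 95.57 → 96
  G: 43 + 26.35 = 69.35 → 69
  B: 145 + 0.31×(128−145) = 145 − 5.27 = 139.73 → 140
rgb(96, 69, 140) = #60458c.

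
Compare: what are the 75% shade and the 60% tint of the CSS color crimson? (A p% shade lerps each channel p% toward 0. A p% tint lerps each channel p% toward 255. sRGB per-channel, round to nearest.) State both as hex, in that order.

#37050F, #F1A1B1

CSS crimson is rgb(220, 20, 60).
75% shade:
  R: 220 − 165 = 55 → 55
  G: 20 − 15 = 5 → 5
  B: 60 + 0.75×(0−60) = 60 − 45 = 15 → 15
  → #37050F
60% tint:
  R: 220 + 0.6×(255−220) = 220 + 21 = 241 → 241
  G: 20 + 0.6×(255−20) = 20 + 141 = 161 → 161
  B: 60 + 0.6×(255−60) = 60 + 117 = 177 → 177
  → #F1A1B1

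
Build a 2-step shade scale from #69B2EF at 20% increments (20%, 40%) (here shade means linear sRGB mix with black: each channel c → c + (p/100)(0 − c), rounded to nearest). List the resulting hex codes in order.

#69B2EF is rgb(105, 178, 239).
20%: (105 − 21 = 84→84, 178 − 35.6 = 142.4→142, 239 − 47.8 = 191.2→191) → #548EBF
40%: (105 − 42 = 63→63, 178 − 71.2 = 106.8→107, 239 − 95.6 = 143.4→143) → #3F6B8F

#548EBF, #3F6B8F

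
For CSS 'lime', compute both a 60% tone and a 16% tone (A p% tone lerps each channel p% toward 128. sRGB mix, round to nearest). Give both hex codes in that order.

#4DB34D, #14EB14

CSS lime is rgb(0, 255, 0).
60% tone:
  R: 0 + 76.8 = 76.8 → 77
  G: 255 + 0.6×(128−255) = 255 − 76.2 = 178.8 → 179
  B: 0 + 76.8 = 76.8 → 77
  → #4DB34D
16% tone:
  R: 0 + 0.16×(128−0) = 0 + 20.48 = 20.48 → 20
  G: 255 + 0.16×(128−255) = 255 − 20.32 = 234.68 → 235
  B: 0 + 20.48 = 20.48 → 20
  → #14EB14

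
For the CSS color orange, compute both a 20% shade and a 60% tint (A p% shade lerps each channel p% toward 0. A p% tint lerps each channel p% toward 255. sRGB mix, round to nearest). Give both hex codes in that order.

CSS orange is rgb(255, 165, 0).
20% shade:
  R: 255 + 0.2×(0−255) = 255 − 51 = 204 → 204
  G: 165 − 33 = 132 → 132
  B: 0 + 0.2×(0−0) = 0 + 0 = 0 → 0
  → #CC8400
60% tint:
  R: 255 + 0.6×(255−255) = 255 + 0 = 255 → 255
  G: 165 + 54 = 219 → 219
  B: 0 + 0.6×(255−0) = 0 + 153 = 153 → 153
  → #FFDB99

#CC8400, #FFDB99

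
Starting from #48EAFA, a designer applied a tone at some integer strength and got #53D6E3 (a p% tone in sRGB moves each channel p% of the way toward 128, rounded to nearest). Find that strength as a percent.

19%

#48EAFA is rgb(72, 234, 250); #53D6E3 is rgb(83, 214, 227).
On the B channel (widest range): 227 ≈ 250 + (p/100)(128 − 250), so p ≈ 100×(227 − 250)/(128 − 250) = -2300/-122 = 18.85.
p = 19 reproduces all three channels after rounding.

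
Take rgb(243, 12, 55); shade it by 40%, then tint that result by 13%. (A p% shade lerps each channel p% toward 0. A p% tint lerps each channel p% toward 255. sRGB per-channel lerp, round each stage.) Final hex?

Lerp each channel 40% toward 0:
  R: 243 + 0.4×(0−243) = 243 − 97.2 = 145.8 → 146
  G: 12 + 0.4×(0−12) = 12 − 4.8 = 7.2 → 7
  B: 55 − 22 = 33 → 33
After the shade: rgb(146, 7, 33) = #920721.
A 13% tint moves each channel 13% toward 255:
  R: 146 + 0.13×(255−146) = 146 + 14.17 = 160.17 → 160
  G: 7 + 32.24 = 39.24 → 39
  B: 33 + 0.13×(255−33) = 33 + 28.86 = 61.86 → 62
rgb(160, 39, 62) = #a0273e.

#a0273e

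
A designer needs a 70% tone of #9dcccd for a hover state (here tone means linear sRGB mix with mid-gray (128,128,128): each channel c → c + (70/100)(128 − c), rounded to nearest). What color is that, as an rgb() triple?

rgb(137, 151, 151)

#9dcccd is rgb(157, 204, 205).
A 70% tone moves each channel 70% toward 128:
  R: 157 − 20.3 = 136.7 → 137
  G: 204 + 0.7×(128−204) = 204 − 53.2 = 150.8 → 151
  B: 205 − 53.9 = 151.1 → 151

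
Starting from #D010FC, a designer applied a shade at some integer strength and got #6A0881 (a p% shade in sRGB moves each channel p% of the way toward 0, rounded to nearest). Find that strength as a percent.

#D010FC is rgb(208, 16, 252); #6A0881 is rgb(106, 8, 129).
On the B channel (widest range): 129 ≈ 252 + (p/100)(0 − 252), so p ≈ 100×(129 − 252)/(0 − 252) = -12300/-252 = 48.81.
p = 49 reproduces all three channels after rounding.

49%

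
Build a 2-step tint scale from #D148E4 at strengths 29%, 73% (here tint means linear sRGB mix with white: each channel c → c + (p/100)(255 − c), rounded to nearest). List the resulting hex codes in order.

#D148E4 is rgb(209, 72, 228).
29%: (209 + 13.34 = 222.34→222, 72 + 53.07 = 125.07→125, 228 + 7.83 = 235.83→236) → #DE7DEC
73%: (209 + 33.58 = 242.58→243, 72 + 133.59 = 205.59→206, 228 + 19.71 = 247.71→248) → #F3CEF8

#DE7DEC, #F3CEF8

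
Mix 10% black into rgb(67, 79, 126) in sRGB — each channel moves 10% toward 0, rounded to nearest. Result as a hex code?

Lerp each channel 10% toward 0:
  R: 67 + 0.1×(0−67) = 67 − 6.7 = 60.3 → 60
  G: 79 + 0.1×(0−79) = 79 − 7.9 = 71.1 → 71
  B: 126 + 0.1×(0−126) = 126 − 12.6 = 113.4 → 113
rgb(60, 71, 113) = #3C4771.

#3C4771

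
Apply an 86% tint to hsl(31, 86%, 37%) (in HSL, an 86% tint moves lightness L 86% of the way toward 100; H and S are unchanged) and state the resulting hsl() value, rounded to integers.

hsl(31, 86%, 91%)

L moves 86% from 37 toward 100: 37 + 54.18 = 91.18 → 91.
H and S are unchanged.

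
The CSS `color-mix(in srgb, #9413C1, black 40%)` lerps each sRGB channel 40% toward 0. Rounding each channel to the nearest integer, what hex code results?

#9413C1 is rgb(148, 19, 193).
A 40% shade moves each channel 40% toward 0:
  R: 148 − 59.2 = 88.8 → 89
  G: 19 − 7.6 = 11.4 → 11
  B: 193 − 77.2 = 115.8 → 116
rgb(89, 11, 116) = #590B74.

#590B74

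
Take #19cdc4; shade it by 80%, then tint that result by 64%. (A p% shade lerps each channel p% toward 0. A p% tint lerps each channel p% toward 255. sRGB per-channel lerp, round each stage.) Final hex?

#19cdc4 is rgb(25, 205, 196).
Lerp each channel 80% toward 0:
  R: 25 + 0.8×(0−25) = 25 − 20 = 5 → 5
  G: 205 + 0.8×(0−205) = 205 − 164 = 41 → 41
  B: 196 + 0.8×(0−196) = 196 − 156.8 = 39.2 → 39
After the shade: rgb(5, 41, 39) = #052927.
Per channel, c → c + 0.64(255 − c):
  R: 5 + 0.64×(255−5) = 5 + 160 = 165 → 165
  G: 41 + 136.96 = 177.96 → 178
  B: 39 + 0.64×(255−39) = 39 + 138.24 = 177.24 → 177
rgb(165, 178, 177) = #a5b2b1.

#a5b2b1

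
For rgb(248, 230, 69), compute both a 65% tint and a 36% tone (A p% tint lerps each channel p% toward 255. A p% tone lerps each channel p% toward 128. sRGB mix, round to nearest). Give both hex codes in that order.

#fdf6be, #cdc15a

65% tint:
  R: 248 + 0.65×(255−248) = 248 + 4.55 = 252.55 → 253
  G: 230 + 16.25 = 246.25 → 246
  B: 69 + 0.65×(255−69) = 69 + 120.9 = 189.9 → 190
  → #fdf6be
36% tone:
  R: 248 + 0.36×(128−248) = 248 − 43.2 = 204.8 → 205
  G: 230 + 0.36×(128−230) = 230 − 36.72 = 193.28 → 193
  B: 69 + 21.24 = 90.24 → 90
  → #cdc15a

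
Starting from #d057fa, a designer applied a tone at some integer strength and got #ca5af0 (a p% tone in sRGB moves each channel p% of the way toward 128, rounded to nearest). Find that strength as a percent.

#d057fa is rgb(208, 87, 250); #ca5af0 is rgb(202, 90, 240).
On the B channel (widest range): 240 ≈ 250 + (p/100)(128 − 250), so p ≈ 100×(240 − 250)/(128 − 250) = -1000/-122 = 8.20.
p = 8 reproduces all three channels after rounding.

8%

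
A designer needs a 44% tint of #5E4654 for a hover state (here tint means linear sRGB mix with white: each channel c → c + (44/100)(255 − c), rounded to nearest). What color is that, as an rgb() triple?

rgb(165, 151, 159)

#5E4654 is rgb(94, 70, 84).
Per channel, c → c + 0.44(255 − c):
  R: 94 + 0.44×(255−94) = 94 + 70.84 = 164.84 → 165
  G: 70 + 0.44×(255−70) = 70 + 81.4 = 151.4 → 151
  B: 84 + 75.24 = 159.24 → 159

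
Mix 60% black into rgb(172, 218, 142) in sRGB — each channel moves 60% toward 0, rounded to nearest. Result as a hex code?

Per channel, c → c + 0.6(0 − c):
  R: 172 + 0.6×(0−172) = 172 − 103.2 = 68.8 → 69
  G: 218 + 0.6×(0−218) = 218 − 130.8 = 87.2 → 87
  B: 142 + 0.6×(0−142) = 142 − 85.2 = 56.8 → 57
rgb(69, 87, 57) = #455739.

#455739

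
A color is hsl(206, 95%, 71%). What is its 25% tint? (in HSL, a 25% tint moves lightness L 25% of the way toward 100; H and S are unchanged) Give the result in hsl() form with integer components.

L moves 25% from 71 toward 100: 71 + 7.25 = 78.25 → 78.
H and S are unchanged.

hsl(206, 95%, 78%)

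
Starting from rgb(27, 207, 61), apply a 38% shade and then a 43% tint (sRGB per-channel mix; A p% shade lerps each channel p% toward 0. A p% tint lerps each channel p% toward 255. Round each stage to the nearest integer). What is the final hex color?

A 38% shade moves each channel 38% toward 0:
  R: 27 + 0.38×(0−27) = 27 − 10.26 = 16.74 → 17
  G: 207 + 0.38×(0−207) = 207 − 78.66 = 128.34 → 128
  B: 61 + 0.38×(0−61) = 61 − 23.18 = 37.82 → 38
After the shade: rgb(17, 128, 38) = #118026.
Lerp each channel 43% toward 255:
  R: 17 + 0.43×(255−17) = 17 + 102.34 = 119.34 → 119
  G: 128 + 0.43×(255−128) = 128 + 54.61 = 182.61 → 183
  B: 38 + 0.43×(255−38) = 38 + 93.31 = 131.31 → 131
rgb(119, 183, 131) = #77B783.

#77B783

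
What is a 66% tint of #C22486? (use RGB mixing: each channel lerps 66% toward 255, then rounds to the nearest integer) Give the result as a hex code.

#EAB5D6

#C22486 is rgb(194, 36, 134).
Per channel, c → c + 0.66(255 − c):
  R: 194 + 40.26 = 234.26 → 234
  G: 36 + 144.54 = 180.54 → 181
  B: 134 + 0.66×(255−134) = 134 + 79.86 = 213.86 → 214
rgb(234, 181, 214) = #EAB5D6.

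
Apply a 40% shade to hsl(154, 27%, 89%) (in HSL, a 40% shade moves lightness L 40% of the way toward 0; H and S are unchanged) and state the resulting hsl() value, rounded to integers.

hsl(154, 27%, 53%)

L moves 40% from 89 toward 0: 89 − 35.6 = 53.4 → 53.
H and S are unchanged.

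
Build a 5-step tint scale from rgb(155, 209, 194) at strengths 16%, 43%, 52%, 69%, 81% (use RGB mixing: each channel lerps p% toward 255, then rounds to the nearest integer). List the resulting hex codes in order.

#ABD8CC, #C6E5DC, #CFE9E2, #E0F1EC, #ECF6F3

16%: (155 + 16 = 171→171, 209 + 7.36 = 216.36→216, 194 + 9.76 = 203.76→204) → #ABD8CC
43%: (155 + 43 = 198→198, 209 + 19.78 = 228.78→229, 194 + 26.23 = 220.23→220) → #C6E5DC
52%: (155 + 52 = 207→207, 209 + 23.92 = 232.92→233, 194 + 31.72 = 225.72→226) → #CFE9E2
69%: (155 + 69 = 224→224, 209 + 31.74 = 240.74→241, 194 + 42.09 = 236.09→236) → #E0F1EC
81%: (155 + 81 = 236→236, 209 + 37.26 = 246.26→246, 194 + 49.41 = 243.41→243) → #ECF6F3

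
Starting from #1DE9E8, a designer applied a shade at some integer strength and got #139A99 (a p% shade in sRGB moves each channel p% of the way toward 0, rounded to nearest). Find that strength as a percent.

#1DE9E8 is rgb(29, 233, 232); #139A99 is rgb(19, 154, 153).
On the G channel (widest range): 154 ≈ 233 + (p/100)(0 − 233), so p ≈ 100×(154 − 233)/(0 − 233) = -7900/-233 = 33.91.
p = 34 reproduces all three channels after rounding.

34%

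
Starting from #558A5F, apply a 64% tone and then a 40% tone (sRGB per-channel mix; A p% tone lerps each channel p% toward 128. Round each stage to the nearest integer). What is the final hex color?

#778279

#558A5F is rgb(85, 138, 95).
Lerp each channel 64% toward 128:
  R: 85 + 27.52 = 112.52 → 113
  G: 138 + 0.64×(128−138) = 138 − 6.4 = 131.6 → 132
  B: 95 + 0.64×(128−95) = 95 + 21.12 = 116.12 → 116
After the tone: rgb(113, 132, 116) = #718474.
A 40% tone moves each channel 40% toward 128:
  R: 113 + 6 = 119 → 119
  G: 132 + 0.4×(128−132) = 132 − 1.6 = 130.4 → 130
  B: 116 + 0.4×(128−116) = 116 + 4.8 = 120.8 → 121
rgb(119, 130, 121) = #778279.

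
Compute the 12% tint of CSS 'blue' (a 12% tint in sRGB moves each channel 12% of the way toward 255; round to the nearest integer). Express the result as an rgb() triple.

CSS blue is rgb(0, 0, 255).
Per channel, c → c + 0.12(255 − c):
  R: 0 + 30.6 = 30.6 → 31
  G: 0 + 30.6 = 30.6 → 31
  B: 255 + 0.12×(255−255) = 255 + 0 = 255 → 255

rgb(31, 31, 255)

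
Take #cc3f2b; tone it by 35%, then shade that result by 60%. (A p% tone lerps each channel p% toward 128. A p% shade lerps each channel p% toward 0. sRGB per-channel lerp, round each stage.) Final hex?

#cc3f2b is rgb(204, 63, 43).
Lerp each channel 35% toward 128:
  R: 204 + 0.35×(128−204) = 204 − 26.6 = 177.4 → 177
  G: 63 + 22.75 = 85.75 → 86
  B: 43 + 0.35×(128−43) = 43 + 29.75 = 72.75 → 73
After the tone: rgb(177, 86, 73) = #b15649.
Lerp each channel 60% toward 0:
  R: 177 − 106.2 = 70.8 → 71
  G: 86 − 51.6 = 34.4 → 34
  B: 73 − 43.8 = 29.2 → 29
rgb(71, 34, 29) = #47221d.

#47221d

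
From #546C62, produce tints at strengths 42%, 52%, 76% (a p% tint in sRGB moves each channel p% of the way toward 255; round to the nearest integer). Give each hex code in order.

#9CAAA4, #ADB8B4, #D6DCD9

#546C62 is rgb(84, 108, 98).
42%: (84 + 71.82 = 155.82→156, 108 + 61.74 = 169.74→170, 98 + 65.94 = 163.94→164) → #9CAAA4
52%: (84 + 88.92 = 172.92→173, 108 + 76.44 = 184.44→184, 98 + 81.64 = 179.64→180) → #ADB8B4
76%: (84 + 129.96 = 213.96→214, 108 + 111.72 = 219.72→220, 98 + 119.32 = 217.32→217) → #D6DCD9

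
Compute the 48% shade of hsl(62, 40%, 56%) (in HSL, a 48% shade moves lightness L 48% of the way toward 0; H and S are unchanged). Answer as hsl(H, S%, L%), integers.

L moves 48% from 56 toward 0: 56 − 26.88 = 29.12 → 29.
H and S are unchanged.

hsl(62, 40%, 29%)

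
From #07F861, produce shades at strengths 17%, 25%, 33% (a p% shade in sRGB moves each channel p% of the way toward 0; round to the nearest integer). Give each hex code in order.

#07F861 is rgb(7, 248, 97).
17%: (7 − 1.19 = 5.81→6, 248 − 42.16 = 205.84→206, 97 − 16.49 = 80.51→81) → #06CE51
25%: (7 − 1.75 = 5.25→5, 248 − 62 = 186→186, 97 − 24.25 = 72.75→73) → #05BA49
33%: (7 − 2.31 = 4.69→5, 248 − 81.84 = 166.16→166, 97 − 32.01 = 64.99→65) → #05A641

#06CE51, #05BA49, #05A641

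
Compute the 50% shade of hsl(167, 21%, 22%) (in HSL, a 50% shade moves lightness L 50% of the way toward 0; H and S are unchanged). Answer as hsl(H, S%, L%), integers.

L moves 50% from 22 toward 0: 22 − 11 = 11 → 11.
H and S are unchanged.

hsl(167, 21%, 11%)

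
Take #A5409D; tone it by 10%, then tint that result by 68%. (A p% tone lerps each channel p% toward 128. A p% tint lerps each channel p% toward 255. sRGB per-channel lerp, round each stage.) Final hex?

#A5409D is rgb(165, 64, 157).
A 10% tone moves each channel 10% toward 128:
  R: 165 + 0.1×(128−165) = 165 − 3.7 = 161.3 → 161
  G: 64 + 0.1×(128−64) = 64 + 6.4 = 70.4 → 70
  B: 157 − 2.9 = 154.1 → 154
After the tone: rgb(161, 70, 154) = #A1469A.
Per channel, c → c + 0.68(255 − c):
  R: 161 + 0.68×(255−161) = 161 + 63.92 = 224.92 → 225
  G: 70 + 125.8 = 195.8 → 196
  B: 154 + 0.68×(255−154) = 154 + 68.68 = 222.68 → 223
rgb(225, 196, 223) = #E1C4DF.

#E1C4DF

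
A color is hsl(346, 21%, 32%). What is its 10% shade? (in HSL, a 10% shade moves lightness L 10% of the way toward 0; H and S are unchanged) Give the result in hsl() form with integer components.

L moves 10% from 32 toward 0: 32 − 3.2 = 28.8 → 29.
H and S are unchanged.

hsl(346, 21%, 29%)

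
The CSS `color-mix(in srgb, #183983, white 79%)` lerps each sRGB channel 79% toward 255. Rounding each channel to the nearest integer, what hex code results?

#ced5e5

#183983 is rgb(24, 57, 131).
Lerp each channel 79% toward 255:
  R: 24 + 182.49 = 206.49 → 206
  G: 57 + 0.79×(255−57) = 57 + 156.42 = 213.42 → 213
  B: 131 + 0.79×(255−131) = 131 + 97.96 = 228.96 → 229
rgb(206, 213, 229) = #ced5e5.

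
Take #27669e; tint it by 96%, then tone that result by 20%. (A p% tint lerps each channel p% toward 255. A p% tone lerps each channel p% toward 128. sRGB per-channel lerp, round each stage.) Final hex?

#dee1e2

#27669e is rgb(39, 102, 158).
Per channel, c → c + 0.96(255 − c):
  R: 39 + 0.96×(255−39) = 39 + 207.36 = 246.36 → 246
  G: 102 + 0.96×(255−102) = 102 + 146.88 = 248.88 → 249
  B: 158 + 93.12 = 251.12 → 251
After the tint: rgb(246, 249, 251) = #f6f9fb.
Lerp each channel 20% toward 128:
  R: 246 − 23.6 = 222.4 → 222
  G: 249 + 0.2×(128−249) = 249 − 24.2 = 224.8 → 225
  B: 251 − 24.6 = 226.4 → 226
rgb(222, 225, 226) = #dee1e2.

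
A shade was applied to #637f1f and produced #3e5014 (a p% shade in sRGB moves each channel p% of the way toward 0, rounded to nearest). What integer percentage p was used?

#637f1f is rgb(99, 127, 31); #3e5014 is rgb(62, 80, 20).
On the G channel (widest range): 80 ≈ 127 + (p/100)(0 − 127), so p ≈ 100×(80 − 127)/(0 − 127) = -4700/-127 = 37.01.
p = 37 reproduces all three channels after rounding.

37%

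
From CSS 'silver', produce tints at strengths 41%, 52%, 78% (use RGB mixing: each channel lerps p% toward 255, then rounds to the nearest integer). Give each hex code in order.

CSS silver is rgb(192, 192, 192).
41%: (192 + 25.83 = 217.83→218, 192 + 25.83 = 217.83→218, 192 + 25.83 = 217.83→218) → #DADADA
52%: (192 + 32.76 = 224.76→225, 192 + 32.76 = 224.76→225, 192 + 32.76 = 224.76→225) → #E1E1E1
78%: (192 + 49.14 = 241.14→241, 192 + 49.14 = 241.14→241, 192 + 49.14 = 241.14→241) → #F1F1F1

#DADADA, #E1E1E1, #F1F1F1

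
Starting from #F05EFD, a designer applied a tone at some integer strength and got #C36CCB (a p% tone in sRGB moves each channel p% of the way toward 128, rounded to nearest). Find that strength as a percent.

40%

#F05EFD is rgb(240, 94, 253); #C36CCB is rgb(195, 108, 203).
On the B channel (widest range): 203 ≈ 253 + (p/100)(128 − 253), so p ≈ 100×(203 − 253)/(128 − 253) = -5000/-125 = 40.00.
p = 40 reproduces all three channels after rounding.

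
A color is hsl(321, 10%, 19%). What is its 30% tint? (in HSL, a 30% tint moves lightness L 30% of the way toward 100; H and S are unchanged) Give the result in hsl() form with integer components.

hsl(321, 10%, 43%)

L moves 30% from 19 toward 100: 19 + 24.3 = 43.3 → 43.
H and S are unchanged.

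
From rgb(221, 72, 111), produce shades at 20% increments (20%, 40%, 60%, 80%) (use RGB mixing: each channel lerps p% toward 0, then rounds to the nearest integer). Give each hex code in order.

20%: (221 − 44.2 = 176.8→177, 72 − 14.4 = 57.6→58, 111 − 22.2 = 88.8→89) → #b13a59
40%: (221 − 88.4 = 132.6→133, 72 − 28.8 = 43.2→43, 111 − 44.4 = 66.6→67) → #852b43
60%: (221 − 132.6 = 88.4→88, 72 − 43.2 = 28.8→29, 111 − 66.6 = 44.4→44) → #581d2c
80%: (221 − 176.8 = 44.2→44, 72 − 57.6 = 14.4→14, 111 − 88.8 = 22.2→22) → #2c0e16

#b13a59, #852b43, #581d2c, #2c0e16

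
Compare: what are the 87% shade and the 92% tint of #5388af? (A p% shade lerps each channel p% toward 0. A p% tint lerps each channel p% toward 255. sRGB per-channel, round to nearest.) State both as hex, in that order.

#0b1217, #f1f5f9

#5388af is rgb(83, 136, 175).
87% shade:
  R: 83 + 0.87×(0−83) = 83 − 72.21 = 10.79 → 11
  G: 136 − 118.32 = 17.68 → 18
  B: 175 + 0.87×(0−175) = 175 − 152.25 = 22.75 → 23
  → #0b1217
92% tint:
  R: 83 + 0.92×(255−83) = 83 + 158.24 = 241.24 → 241
  G: 136 + 109.48 = 245.48 → 245
  B: 175 + 0.92×(255−175) = 175 + 73.6 = 248.6 → 249
  → #f1f5f9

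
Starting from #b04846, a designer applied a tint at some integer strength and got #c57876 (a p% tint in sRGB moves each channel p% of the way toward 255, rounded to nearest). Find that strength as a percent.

#b04846 is rgb(176, 72, 70); #c57876 is rgb(197, 120, 118).
On the B channel (widest range): 118 ≈ 70 + (p/100)(255 − 70), so p ≈ 100×(118 − 70)/(255 − 70) = 4800/185 = 25.95.
p = 26 reproduces all three channels after rounding.

26%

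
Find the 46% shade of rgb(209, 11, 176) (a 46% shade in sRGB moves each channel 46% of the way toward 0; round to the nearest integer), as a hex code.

#71065F

Lerp each channel 46% toward 0:
  R: 209 − 96.14 = 112.86 → 113
  G: 11 − 5.06 = 5.94 → 6
  B: 176 − 80.96 = 95.04 → 95
rgb(113, 6, 95) = #71065F.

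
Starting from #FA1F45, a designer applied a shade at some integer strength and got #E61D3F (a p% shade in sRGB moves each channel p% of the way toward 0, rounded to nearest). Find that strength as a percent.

#FA1F45 is rgb(250, 31, 69); #E61D3F is rgb(230, 29, 63).
On the R channel (widest range): 230 ≈ 250 + (p/100)(0 − 250), so p ≈ 100×(230 − 250)/(0 − 250) = -2000/-250 = 8.00.
p = 8 reproduces all three channels after rounding.

8%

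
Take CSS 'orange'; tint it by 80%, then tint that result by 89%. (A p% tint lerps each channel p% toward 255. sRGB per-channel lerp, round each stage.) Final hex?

#FFFDF9

CSS orange is rgb(255, 165, 0).
Lerp each channel 80% toward 255:
  R: 255 + 0 = 255 → 255
  G: 165 + 72 = 237 → 237
  B: 0 + 0.8×(255−0) = 0 + 204 = 204 → 204
After the tint: rgb(255, 237, 204) = #FFEDCC.
An 89% tint moves each channel 89% toward 255:
  R: 255 + 0 = 255 → 255
  G: 237 + 16.02 = 253.02 → 253
  B: 204 + 0.89×(255−204) = 204 + 45.39 = 249.39 → 249
rgb(255, 253, 249) = #FFFDF9.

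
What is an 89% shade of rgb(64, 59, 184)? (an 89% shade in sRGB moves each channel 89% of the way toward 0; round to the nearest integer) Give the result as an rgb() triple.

rgb(7, 6, 20)

An 89% shade moves each channel 89% toward 0:
  R: 64 − 56.96 = 7.04 → 7
  G: 59 + 0.89×(0−59) = 59 − 52.51 = 6.49 → 6
  B: 184 + 0.89×(0−184) = 184 − 163.76 = 20.24 → 20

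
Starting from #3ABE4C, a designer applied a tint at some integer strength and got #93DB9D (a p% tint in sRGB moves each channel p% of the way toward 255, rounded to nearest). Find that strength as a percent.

#3ABE4C is rgb(58, 190, 76); #93DB9D is rgb(147, 219, 157).
On the R channel (widest range): 147 ≈ 58 + (p/100)(255 − 58), so p ≈ 100×(147 − 58)/(255 − 58) = 8900/197 = 45.18.
p = 45 reproduces all three channels after rounding.

45%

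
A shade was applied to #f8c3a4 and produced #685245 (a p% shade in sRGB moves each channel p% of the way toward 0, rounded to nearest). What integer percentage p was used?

58%

#f8c3a4 is rgb(248, 195, 164); #685245 is rgb(104, 82, 69).
On the R channel (widest range): 104 ≈ 248 + (p/100)(0 − 248), so p ≈ 100×(104 − 248)/(0 − 248) = -14400/-248 = 58.06.
p = 58 reproduces all three channels after rounding.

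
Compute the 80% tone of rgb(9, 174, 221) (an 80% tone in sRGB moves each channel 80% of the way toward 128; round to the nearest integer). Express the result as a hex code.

#688993

Per channel, c → c + 0.8(128 − c):
  R: 9 + 95.2 = 104.2 → 104
  G: 174 − 36.8 = 137.2 → 137
  B: 221 − 74.4 = 146.6 → 147
rgb(104, 137, 147) = #688993.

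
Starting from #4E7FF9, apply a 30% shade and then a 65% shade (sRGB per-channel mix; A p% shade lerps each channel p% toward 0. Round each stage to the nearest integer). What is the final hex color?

#4E7FF9 is rgb(78, 127, 249).
Lerp each channel 30% toward 0:
  R: 78 − 23.4 = 54.6 → 55
  G: 127 − 38.1 = 88.9 → 89
  B: 249 + 0.3×(0−249) = 249 − 74.7 = 174.3 → 174
After the shade: rgb(55, 89, 174) = #3759AE.
Per channel, c → c + 0.65(0 − c):
  R: 55 − 35.75 = 19.25 → 19
  G: 89 − 57.85 = 31.15 → 31
  B: 174 + 0.65×(0−174) = 174 − 113.1 = 60.9 → 61
rgb(19, 31, 61) = #131F3D.

#131F3D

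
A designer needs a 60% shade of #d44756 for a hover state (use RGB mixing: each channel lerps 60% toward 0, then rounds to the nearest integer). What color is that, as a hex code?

#d44756 is rgb(212, 71, 86).
Per channel, c → c + 0.6(0 − c):
  R: 212 − 127.2 = 84.8 → 85
  G: 71 + 0.6×(0−71) = 71 − 42.6 = 28.4 → 28
  B: 86 − 51.6 = 34.4 → 34
rgb(85, 28, 34) = #551c22.

#551c22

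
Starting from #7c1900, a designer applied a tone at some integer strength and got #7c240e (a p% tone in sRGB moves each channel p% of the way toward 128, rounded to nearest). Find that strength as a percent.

#7c1900 is rgb(124, 25, 0); #7c240e is rgb(124, 36, 14).
On the B channel (widest range): 14 ≈ 0 + (p/100)(128 − 0), so p ≈ 100×(14 − 0)/(128 − 0) = 1400/128 = 10.94.
p = 11 reproduces all three channels after rounding.

11%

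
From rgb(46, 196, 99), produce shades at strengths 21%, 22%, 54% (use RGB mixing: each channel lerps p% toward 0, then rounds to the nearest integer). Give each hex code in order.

#249b4e, #24994d, #155a2e

21%: (46 − 9.66 = 36.34→36, 196 − 41.16 = 154.84→155, 99 − 20.79 = 78.21→78) → #249b4e
22%: (46 − 10.12 = 35.88→36, 196 − 43.12 = 152.88→153, 99 − 21.78 = 77.22→77) → #24994d
54%: (46 − 24.84 = 21.16→21, 196 − 105.84 = 90.16→90, 99 − 53.46 = 45.54→46) → #155a2e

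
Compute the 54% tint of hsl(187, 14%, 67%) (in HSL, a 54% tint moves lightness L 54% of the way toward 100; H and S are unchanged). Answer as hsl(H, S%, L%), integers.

hsl(187, 14%, 85%)

L moves 54% from 67 toward 100: 67 + 17.82 = 84.82 → 85.
H and S are unchanged.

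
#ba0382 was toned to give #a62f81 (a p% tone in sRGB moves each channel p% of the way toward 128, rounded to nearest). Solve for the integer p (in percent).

35%

#ba0382 is rgb(186, 3, 130); #a62f81 is rgb(166, 47, 129).
On the G channel (widest range): 47 ≈ 3 + (p/100)(128 − 3), so p ≈ 100×(47 − 3)/(128 − 3) = 4400/125 = 35.20.
p = 35 reproduces all three channels after rounding.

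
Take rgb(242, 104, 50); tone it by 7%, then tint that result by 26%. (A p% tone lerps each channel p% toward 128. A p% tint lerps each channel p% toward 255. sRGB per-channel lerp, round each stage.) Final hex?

#ef916b

Per channel, c → c + 0.07(128 − c):
  R: 242 + 0.07×(128−242) = 242 − 7.98 = 234.02 → 234
  G: 104 + 0.07×(128−104) = 104 + 1.68 = 105.68 → 106
  B: 50 + 0.07×(128−50) = 50 + 5.46 = 55.46 → 55
After the tone: rgb(234, 106, 55) = #ea6a37.
A 26% tint moves each channel 26% toward 255:
  R: 234 + 0.26×(255−234) = 234 + 5.46 = 239.46 → 239
  G: 106 + 0.26×(255−106) = 106 + 38.74 = 144.74 → 145
  B: 55 + 0.26×(255−55) = 55 + 52 = 107 → 107
rgb(239, 145, 107) = #ef916b.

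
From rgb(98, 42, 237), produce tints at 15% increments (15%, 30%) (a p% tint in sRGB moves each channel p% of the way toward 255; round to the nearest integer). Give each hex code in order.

#7A4AF0, #916AF2

15%: (98 + 23.55 = 121.55→122, 42 + 31.95 = 73.95→74, 237 + 2.7 = 239.7→240) → #7A4AF0
30%: (98 + 47.1 = 145.1→145, 42 + 63.9 = 105.9→106, 237 + 5.4 = 242.4→242) → #916AF2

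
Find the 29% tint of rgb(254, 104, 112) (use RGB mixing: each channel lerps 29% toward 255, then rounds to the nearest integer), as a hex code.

#fe9499

Per channel, c → c + 0.29(255 − c):
  R: 254 + 0.29 = 254.29 → 254
  G: 104 + 0.29×(255−104) = 104 + 43.79 = 147.79 → 148
  B: 112 + 41.47 = 153.47 → 153
rgb(254, 148, 153) = #fe9499.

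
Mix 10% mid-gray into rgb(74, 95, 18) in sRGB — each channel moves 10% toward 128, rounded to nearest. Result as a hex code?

#4f621d

A 10% tone moves each channel 10% toward 128:
  R: 74 + 5.4 = 79.4 → 79
  G: 95 + 0.1×(128−95) = 95 + 3.3 = 98.3 → 98
  B: 18 + 0.1×(128−18) = 18 + 11 = 29 → 29
rgb(79, 98, 29) = #4f621d.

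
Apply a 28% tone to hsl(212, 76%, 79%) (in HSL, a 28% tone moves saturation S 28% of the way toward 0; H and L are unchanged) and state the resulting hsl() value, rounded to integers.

S moves 28% from 76 toward 0: 76 − 21.28 = 54.72 → 55.
H and L are unchanged.

hsl(212, 55%, 79%)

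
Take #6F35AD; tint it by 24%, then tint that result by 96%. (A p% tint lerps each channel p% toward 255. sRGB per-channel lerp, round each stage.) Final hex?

#6F35AD is rgb(111, 53, 173).
Per channel, c → c + 0.24(255 − c):
  R: 111 + 34.56 = 145.56 → 146
  G: 53 + 0.24×(255−53) = 53 + 48.48 = 101.48 → 101
  B: 173 + 0.24×(255−173) = 173 + 19.68 = 192.68 → 193
After the tint: rgb(146, 101, 193) = #9265C1.
Lerp each channel 96% toward 255:
  R: 146 + 104.64 = 250.64 → 251
  G: 101 + 147.84 = 248.84 → 249
  B: 193 + 0.96×(255−193) = 193 + 59.52 = 252.52 → 253
rgb(251, 249, 253) = #FBF9FD.

#FBF9FD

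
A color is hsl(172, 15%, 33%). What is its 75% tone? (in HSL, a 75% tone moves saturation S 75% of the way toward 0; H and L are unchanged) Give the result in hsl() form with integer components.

S moves 75% from 15 toward 0: 15 − 11.25 = 3.75 → 4.
H and L are unchanged.

hsl(172, 4%, 33%)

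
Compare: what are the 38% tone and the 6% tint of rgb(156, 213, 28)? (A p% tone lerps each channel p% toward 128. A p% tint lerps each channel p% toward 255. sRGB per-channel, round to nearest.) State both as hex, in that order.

38% tone:
  R: 156 + 0.38×(128−156) = 156 − 10.64 = 145.36 → 145
  G: 213 + 0.38×(128−213) = 213 − 32.3 = 180.7 → 181
  B: 28 + 38 = 66 → 66
  → #91b542
6% tint:
  R: 156 + 5.94 = 161.94 → 162
  G: 213 + 2.52 = 215.52 → 216
  B: 28 + 13.62 = 41.62 → 42
  → #a2d82a

#91b542, #a2d82a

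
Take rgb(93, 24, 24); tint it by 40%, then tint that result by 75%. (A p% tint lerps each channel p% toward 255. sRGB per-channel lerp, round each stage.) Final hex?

A 40% tint moves each channel 40% toward 255:
  R: 93 + 0.4×(255−93) = 93 + 64.8 = 157.8 → 158
  G: 24 + 0.4×(255−24) = 24 + 92.4 = 116.4 → 116
  B: 24 + 0.4×(255−24) = 24 + 92.4 = 116.4 → 116
After the tint: rgb(158, 116, 116) = #9e7474.
Lerp each channel 75% toward 255:
  R: 158 + 72.75 = 230.75 → 231
  G: 116 + 104.25 = 220.25 → 220
  B: 116 + 104.25 = 220.25 → 220
rgb(231, 220, 220) = #e7dcdc.

#e7dcdc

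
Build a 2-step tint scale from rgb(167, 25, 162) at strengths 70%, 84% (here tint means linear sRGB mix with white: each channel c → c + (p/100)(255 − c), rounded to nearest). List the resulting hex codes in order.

70%: (167 + 61.6 = 228.6→229, 25 + 161 = 186→186, 162 + 65.1 = 227.1→227) → #E5BAE3
84%: (167 + 73.92 = 240.92→241, 25 + 193.2 = 218.2→218, 162 + 78.12 = 240.12→240) → #F1DAF0

#E5BAE3, #F1DAF0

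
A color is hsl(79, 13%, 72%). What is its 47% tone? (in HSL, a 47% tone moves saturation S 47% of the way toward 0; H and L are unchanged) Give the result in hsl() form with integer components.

hsl(79, 7%, 72%)

S moves 47% from 13 toward 0: 13 − 6.11 = 6.89 → 7.
H and L are unchanged.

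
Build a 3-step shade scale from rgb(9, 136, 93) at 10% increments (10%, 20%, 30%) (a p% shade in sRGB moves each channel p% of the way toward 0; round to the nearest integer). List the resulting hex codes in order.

10%: (9 − 0.9 = 8.1→8, 136 − 13.6 = 122.4→122, 93 − 9.3 = 83.7→84) → #087A54
20%: (9 − 1.8 = 7.2→7, 136 − 27.2 = 108.8→109, 93 − 18.6 = 74.4→74) → #076D4A
30%: (9 − 2.7 = 6.3→6, 136 − 40.8 = 95.2→95, 93 − 27.9 = 65.1→65) → #065F41

#087A54, #076D4A, #065F41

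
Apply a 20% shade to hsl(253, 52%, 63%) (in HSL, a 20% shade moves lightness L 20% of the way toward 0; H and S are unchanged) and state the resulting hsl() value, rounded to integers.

hsl(253, 52%, 50%)

L moves 20% from 63 toward 0: 63 − 12.6 = 50.4 → 50.
H and S are unchanged.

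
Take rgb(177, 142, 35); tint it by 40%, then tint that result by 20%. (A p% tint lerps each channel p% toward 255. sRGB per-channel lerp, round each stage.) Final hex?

A 40% tint moves each channel 40% toward 255:
  R: 177 + 0.4×(255−177) = 177 + 31.2 = 208.2 → 208
  G: 142 + 45.2 = 187.2 → 187
  B: 35 + 0.4×(255−35) = 35 + 88 = 123 → 123
After the tint: rgb(208, 187, 123) = #d0bb7b.
A 20% tint moves each channel 20% toward 255:
  R: 208 + 9.4 = 217.4 → 217
  G: 187 + 13.6 = 200.6 → 201
  B: 123 + 0.2×(255−123) = 123 + 26.4 = 149.4 → 149
rgb(217, 201, 149) = #d9c995.

#d9c995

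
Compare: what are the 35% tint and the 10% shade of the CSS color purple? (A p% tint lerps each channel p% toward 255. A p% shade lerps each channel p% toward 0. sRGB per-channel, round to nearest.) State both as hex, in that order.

CSS purple is rgb(128, 0, 128).
35% tint:
  R: 128 + 0.35×(255−128) = 128 + 44.45 = 172.45 → 172
  G: 0 + 89.25 = 89.25 → 89
  B: 128 + 0.35×(255−128) = 128 + 44.45 = 172.45 → 172
  → #AC59AC
10% shade:
  R: 128 + 0.1×(0−128) = 128 − 12.8 = 115.2 → 115
  G: 0 + 0.1×(0−0) = 0 + 0 = 0 → 0
  B: 128 + 0.1×(0−128) = 128 − 12.8 = 115.2 → 115
  → #730073

#AC59AC, #730073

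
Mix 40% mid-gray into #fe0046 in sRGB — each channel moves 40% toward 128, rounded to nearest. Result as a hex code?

#cc335d

#fe0046 is rgb(254, 0, 70).
A 40% tone moves each channel 40% toward 128:
  R: 254 + 0.4×(128−254) = 254 − 50.4 = 203.6 → 204
  G: 0 + 51.2 = 51.2 → 51
  B: 70 + 0.4×(128−70) = 70 + 23.2 = 93.2 → 93
rgb(204, 51, 93) = #cc335d.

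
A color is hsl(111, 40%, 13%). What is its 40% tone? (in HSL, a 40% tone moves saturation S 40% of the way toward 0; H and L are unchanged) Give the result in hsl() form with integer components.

S moves 40% from 40 toward 0: 40 − 16 = 24 → 24.
H and L are unchanged.

hsl(111, 24%, 13%)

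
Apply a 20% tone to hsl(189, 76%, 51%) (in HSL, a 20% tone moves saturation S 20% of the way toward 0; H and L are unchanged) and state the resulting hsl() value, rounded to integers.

S moves 20% from 76 toward 0: 76 − 15.2 = 60.8 → 61.
H and L are unchanged.

hsl(189, 61%, 51%)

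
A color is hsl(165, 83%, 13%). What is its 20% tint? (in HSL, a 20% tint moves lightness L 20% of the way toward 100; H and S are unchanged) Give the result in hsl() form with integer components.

hsl(165, 83%, 30%)

L moves 20% from 13 toward 100: 13 + 17.4 = 30.4 → 30.
H and S are unchanged.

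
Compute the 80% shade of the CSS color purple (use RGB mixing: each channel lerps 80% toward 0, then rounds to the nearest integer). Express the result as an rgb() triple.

rgb(26, 0, 26)

CSS purple is rgb(128, 0, 128).
An 80% shade moves each channel 80% toward 0:
  R: 128 − 102.4 = 25.6 → 26
  G: 0 + 0 = 0 → 0
  B: 128 + 0.8×(0−128) = 128 − 102.4 = 25.6 → 26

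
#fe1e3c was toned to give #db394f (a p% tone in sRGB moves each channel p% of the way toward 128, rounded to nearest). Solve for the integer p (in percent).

#fe1e3c is rgb(254, 30, 60); #db394f is rgb(219, 57, 79).
On the R channel (widest range): 219 ≈ 254 + (p/100)(128 − 254), so p ≈ 100×(219 − 254)/(128 − 254) = -3500/-126 = 27.78.
p = 28 reproduces all three channels after rounding.

28%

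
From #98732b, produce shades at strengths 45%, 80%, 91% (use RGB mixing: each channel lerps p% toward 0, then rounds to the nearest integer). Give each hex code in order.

#543f18, #1e1709, #0e0a04

#98732b is rgb(152, 115, 43).
45%: (152 − 68.4 = 83.6→84, 115 − 51.75 = 63.25→63, 43 − 19.35 = 23.65→24) → #543f18
80%: (152 − 121.6 = 30.4→30, 115 − 92 = 23→23, 43 − 34.4 = 8.6→9) → #1e1709
91%: (152 − 138.32 = 13.68→14, 115 − 104.65 = 10.35→10, 43 − 39.13 = 3.87→4) → #0e0a04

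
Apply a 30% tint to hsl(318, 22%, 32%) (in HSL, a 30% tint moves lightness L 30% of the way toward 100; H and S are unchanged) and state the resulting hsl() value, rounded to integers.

L moves 30% from 32 toward 100: 32 + 20.4 = 52.4 → 52.
H and S are unchanged.

hsl(318, 22%, 52%)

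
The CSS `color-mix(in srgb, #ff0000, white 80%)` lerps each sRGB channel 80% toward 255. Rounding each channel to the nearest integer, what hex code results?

#ff0000 is rgb(255, 0, 0).
Per channel, c → c + 0.8(255 − c):
  R: 255 + 0.8×(255−255) = 255 + 0 = 255 → 255
  G: 0 + 0.8×(255−0) = 0 + 204 = 204 → 204
  B: 0 + 0.8×(255−0) = 0 + 204 = 204 → 204
rgb(255, 204, 204) = #ffcccc.

#ffcccc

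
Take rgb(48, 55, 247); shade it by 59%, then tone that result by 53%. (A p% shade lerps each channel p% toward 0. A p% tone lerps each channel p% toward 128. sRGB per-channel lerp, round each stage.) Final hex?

Per channel, c → c + 0.59(0 − c):
  R: 48 − 28.32 = 19.68 → 20
  G: 55 + 0.59×(0−55) = 55 − 32.45 = 22.55 → 23
  B: 247 − 145.73 = 101.27 → 101
After the shade: rgb(20, 23, 101) = #141765.
Lerp each channel 53% toward 128:
  R: 20 + 0.53×(128−20) = 20 + 57.24 = 77.24 → 77
  G: 23 + 0.53×(128−23) = 23 + 55.65 = 78.65 → 79
  B: 101 + 0.53×(128−101) = 101 + 14.31 = 115.31 → 115
rgb(77, 79, 115) = #4D4F73.

#4D4F73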